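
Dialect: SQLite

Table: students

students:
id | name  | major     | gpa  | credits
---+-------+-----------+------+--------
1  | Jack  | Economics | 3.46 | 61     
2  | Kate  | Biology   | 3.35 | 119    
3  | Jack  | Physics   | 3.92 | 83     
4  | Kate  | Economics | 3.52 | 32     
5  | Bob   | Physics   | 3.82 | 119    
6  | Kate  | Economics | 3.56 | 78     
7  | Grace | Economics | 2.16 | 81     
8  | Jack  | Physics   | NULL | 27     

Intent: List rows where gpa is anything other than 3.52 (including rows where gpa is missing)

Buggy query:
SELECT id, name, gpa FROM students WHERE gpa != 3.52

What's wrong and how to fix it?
Bug: Inequality against NULL is unknown, not true; rows with NULL are dropped

Fix: Handle NULL separately with IS NULL alongside the inequality

Corrected query:
SELECT id, name, gpa FROM students WHERE gpa != 3.52 OR gpa IS NULL

Result:
id | name  | gpa 
---+-------+-----
1  | Jack  | 3.46
2  | Kate  | 3.35
3  | Jack  | 3.92
5  | Bob   | 3.82
6  | Kate  | 3.56
7  | Grace | 2.16
8  | Jack  | NULL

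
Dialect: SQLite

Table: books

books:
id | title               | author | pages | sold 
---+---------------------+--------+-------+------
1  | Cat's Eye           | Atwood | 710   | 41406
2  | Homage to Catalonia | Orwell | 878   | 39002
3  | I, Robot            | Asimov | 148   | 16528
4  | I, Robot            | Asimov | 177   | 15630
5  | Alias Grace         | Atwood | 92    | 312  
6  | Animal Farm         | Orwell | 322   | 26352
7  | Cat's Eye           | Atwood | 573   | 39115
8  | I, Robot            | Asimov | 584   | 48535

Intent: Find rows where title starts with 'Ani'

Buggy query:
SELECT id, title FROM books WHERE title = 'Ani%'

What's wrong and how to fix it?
Bug: Wildcards only work with LIKE; '=' treats '%' as a literal character

Fix: Use LIKE for wildcard pattern matching

Corrected query:
SELECT id, title FROM books WHERE title LIKE 'Ani%'

Result:
id | title      
---+------------
6  | Animal Farm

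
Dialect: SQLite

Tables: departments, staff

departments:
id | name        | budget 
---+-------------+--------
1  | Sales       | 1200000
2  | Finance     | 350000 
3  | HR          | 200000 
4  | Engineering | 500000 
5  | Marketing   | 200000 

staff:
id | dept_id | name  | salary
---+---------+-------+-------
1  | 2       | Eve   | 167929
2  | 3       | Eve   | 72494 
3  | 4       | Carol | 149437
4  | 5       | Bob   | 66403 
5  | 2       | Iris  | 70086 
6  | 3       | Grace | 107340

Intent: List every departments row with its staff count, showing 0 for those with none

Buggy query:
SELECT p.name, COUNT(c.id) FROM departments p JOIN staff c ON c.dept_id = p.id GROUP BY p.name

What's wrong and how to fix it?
Bug: An inner join excludes parents with zero children

Fix: Use LEFT JOIN so parents without children still appear (COUNT(c.id) gives 0)

Corrected query:
SELECT p.name, COUNT(c.id) FROM departments p LEFT JOIN staff c ON c.dept_id = p.id GROUP BY p.name

Result:
name        | COUNT(c.id)
------------+------------
Engineering | 1          
Finance     | 2          
HR          | 2          
Marketing   | 1          
Sales       | 0          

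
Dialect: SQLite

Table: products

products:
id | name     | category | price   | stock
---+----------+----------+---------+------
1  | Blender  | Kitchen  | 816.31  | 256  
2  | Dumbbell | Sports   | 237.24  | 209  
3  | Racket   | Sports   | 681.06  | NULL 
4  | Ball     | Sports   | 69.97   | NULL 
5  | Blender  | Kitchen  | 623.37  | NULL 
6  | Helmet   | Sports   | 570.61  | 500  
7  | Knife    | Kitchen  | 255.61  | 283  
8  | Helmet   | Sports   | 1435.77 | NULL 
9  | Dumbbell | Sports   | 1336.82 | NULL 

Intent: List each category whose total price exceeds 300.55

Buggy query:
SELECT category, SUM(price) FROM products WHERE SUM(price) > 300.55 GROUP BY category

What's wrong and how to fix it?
Bug: SUM(price) is an aggregate, but WHERE filters rows before aggregation

Fix: Move the aggregate condition to a HAVING clause

Corrected query:
SELECT category, SUM(price) FROM products GROUP BY category HAVING SUM(price) > 300.55

Result:
category | SUM(price)
---------+-----------
Kitchen  | 1695.29   
Sports   | 4331.47   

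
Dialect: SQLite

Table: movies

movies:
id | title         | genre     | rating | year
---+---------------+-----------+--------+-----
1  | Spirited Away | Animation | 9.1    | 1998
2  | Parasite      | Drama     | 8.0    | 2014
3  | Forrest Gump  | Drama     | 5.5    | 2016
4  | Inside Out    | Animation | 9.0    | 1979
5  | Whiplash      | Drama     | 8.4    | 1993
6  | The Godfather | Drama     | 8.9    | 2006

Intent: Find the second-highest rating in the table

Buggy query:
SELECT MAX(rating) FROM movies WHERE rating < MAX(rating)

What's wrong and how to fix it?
Bug: The inner MAX is an aggregate inside WHERE, which is not allowed

Fix: Compute the overall MAX in a subquery, then take MAX of rows below it

Corrected query:
SELECT MAX(rating) FROM movies WHERE rating < (SELECT MAX(rating) FROM movies)

Result:
MAX(rating)
-----------
9          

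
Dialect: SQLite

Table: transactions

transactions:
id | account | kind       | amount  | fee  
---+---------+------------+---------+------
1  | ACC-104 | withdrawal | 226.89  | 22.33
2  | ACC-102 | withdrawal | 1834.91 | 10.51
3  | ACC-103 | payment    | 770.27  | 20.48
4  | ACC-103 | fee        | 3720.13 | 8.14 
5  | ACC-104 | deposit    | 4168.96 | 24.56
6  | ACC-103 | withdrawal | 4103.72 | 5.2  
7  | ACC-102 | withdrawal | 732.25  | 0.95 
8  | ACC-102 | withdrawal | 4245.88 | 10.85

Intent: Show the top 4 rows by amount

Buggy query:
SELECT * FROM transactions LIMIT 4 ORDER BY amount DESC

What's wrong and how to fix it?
Bug: ORDER BY cannot follow LIMIT; LIMIT is the final clause

Fix: Sort with ORDER BY, then apply LIMIT

Corrected query:
SELECT * FROM transactions ORDER BY amount DESC LIMIT 4

Result:
id | account | kind       | amount  | fee  
---+---------+------------+---------+------
8  | ACC-102 | withdrawal | 4245.88 | 10.85
5  | ACC-104 | deposit    | 4168.96 | 24.56
6  | ACC-103 | withdrawal | 4103.72 | 5.2  
4  | ACC-103 | fee        | 3720.13 | 8.14 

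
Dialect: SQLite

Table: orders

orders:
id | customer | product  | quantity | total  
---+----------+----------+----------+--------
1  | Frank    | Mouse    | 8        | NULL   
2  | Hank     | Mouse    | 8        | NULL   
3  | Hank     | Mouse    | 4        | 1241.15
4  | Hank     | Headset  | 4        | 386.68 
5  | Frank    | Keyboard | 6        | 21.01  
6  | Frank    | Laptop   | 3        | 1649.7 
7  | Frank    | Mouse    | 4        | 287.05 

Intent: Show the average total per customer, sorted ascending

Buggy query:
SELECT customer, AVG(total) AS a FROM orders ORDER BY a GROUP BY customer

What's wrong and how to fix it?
Bug: ORDER BY appears before GROUP BY; SQL clause order requires GROUP BY first

Fix: Move ORDER BY to the end, after GROUP BY

Corrected query:
SELECT customer, AVG(total) AS a FROM orders GROUP BY customer ORDER BY a

Result:
customer | a         
---------+-----------
Frank    | 652.586667
Hank     | 813.915   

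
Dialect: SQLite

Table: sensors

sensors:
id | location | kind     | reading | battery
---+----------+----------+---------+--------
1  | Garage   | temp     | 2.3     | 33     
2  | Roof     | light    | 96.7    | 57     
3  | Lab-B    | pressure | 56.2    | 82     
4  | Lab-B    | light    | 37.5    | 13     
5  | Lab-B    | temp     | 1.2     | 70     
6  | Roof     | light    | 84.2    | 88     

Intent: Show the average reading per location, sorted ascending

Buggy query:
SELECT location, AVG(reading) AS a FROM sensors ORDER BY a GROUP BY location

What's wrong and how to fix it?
Bug: ORDER BY appears before GROUP BY; SQL clause order requires GROUP BY first

Fix: Move ORDER BY to the end, after GROUP BY

Corrected query:
SELECT location, AVG(reading) AS a FROM sensors GROUP BY location ORDER BY a

Result:
location | a        
---------+----------
Garage   | 2.3      
Lab-B    | 31.633333
Roof     | 90.45    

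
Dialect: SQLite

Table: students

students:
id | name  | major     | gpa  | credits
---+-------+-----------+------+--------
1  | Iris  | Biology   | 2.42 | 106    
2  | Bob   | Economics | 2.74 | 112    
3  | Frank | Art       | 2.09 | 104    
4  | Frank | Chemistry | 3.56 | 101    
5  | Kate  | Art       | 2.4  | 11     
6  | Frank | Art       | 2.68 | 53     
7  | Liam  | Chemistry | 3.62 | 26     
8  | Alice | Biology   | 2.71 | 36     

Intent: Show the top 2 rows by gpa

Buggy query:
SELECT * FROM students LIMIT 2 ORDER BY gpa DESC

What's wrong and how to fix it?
Bug: ORDER BY cannot follow LIMIT; LIMIT is the final clause

Fix: Swap the clauses: ORDER BY first, then LIMIT

Corrected query:
SELECT * FROM students ORDER BY gpa DESC LIMIT 2

Result:
id | name  | major     | gpa  | credits
---+-------+-----------+------+--------
7  | Liam  | Chemistry | 3.62 | 26     
4  | Frank | Chemistry | 3.56 | 101    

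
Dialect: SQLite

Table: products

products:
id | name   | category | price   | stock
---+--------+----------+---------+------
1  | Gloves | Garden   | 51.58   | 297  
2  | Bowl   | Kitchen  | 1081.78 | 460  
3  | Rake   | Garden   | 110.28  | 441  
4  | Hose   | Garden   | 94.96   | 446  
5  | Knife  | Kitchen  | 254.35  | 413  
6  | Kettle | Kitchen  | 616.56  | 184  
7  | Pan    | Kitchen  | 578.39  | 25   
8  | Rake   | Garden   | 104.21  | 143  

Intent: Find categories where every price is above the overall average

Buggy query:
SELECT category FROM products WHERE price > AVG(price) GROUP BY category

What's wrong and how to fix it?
Bug: AVG() is an aggregate; it can't sit directly in WHERE

Fix: Use a subquery for AVG and a HAVING MIN(...) filter so the condition holds for every row in the group

Corrected query:
SELECT category FROM products GROUP BY category HAVING MIN(price) > (SELECT AVG(price) FROM products)

Result:
(no rows)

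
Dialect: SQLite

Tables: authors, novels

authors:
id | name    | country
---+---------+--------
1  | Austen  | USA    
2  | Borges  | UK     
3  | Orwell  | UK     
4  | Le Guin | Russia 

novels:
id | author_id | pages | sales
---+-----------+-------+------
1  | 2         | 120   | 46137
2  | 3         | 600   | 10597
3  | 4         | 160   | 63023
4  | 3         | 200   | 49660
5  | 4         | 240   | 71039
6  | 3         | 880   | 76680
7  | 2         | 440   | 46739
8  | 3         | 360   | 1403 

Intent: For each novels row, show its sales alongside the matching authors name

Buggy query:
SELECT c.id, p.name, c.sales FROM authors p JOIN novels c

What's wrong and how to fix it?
Bug: JOIN with no ON clause produces a cartesian product; every novels row pairs with every authors row

Fix: Add ON c.author_id = p.id to the JOIN

Corrected query:
SELECT c.id, p.name, c.sales FROM authors p JOIN novels c ON c.author_id = p.id

Result:
id | name    | sales
---+---------+------
1  | Borges  | 46137
2  | Orwell  | 10597
3  | Le Guin | 63023
4  | Orwell  | 49660
5  | Le Guin | 71039
6  | Orwell  | 76680
7  | Borges  | 46739
8  | Orwell  | 1403 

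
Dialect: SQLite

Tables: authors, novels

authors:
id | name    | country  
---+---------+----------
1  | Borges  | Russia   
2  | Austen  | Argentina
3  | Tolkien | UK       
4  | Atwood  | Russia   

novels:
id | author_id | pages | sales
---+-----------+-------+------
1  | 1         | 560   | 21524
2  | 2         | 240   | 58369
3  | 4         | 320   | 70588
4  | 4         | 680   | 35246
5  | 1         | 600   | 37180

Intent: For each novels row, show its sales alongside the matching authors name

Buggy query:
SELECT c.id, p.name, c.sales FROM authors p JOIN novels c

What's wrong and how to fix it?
Bug: Missing join condition: each novels row is matched to all authors rows instead of just its own

Fix: Add ON c.author_id = p.id to the JOIN

Corrected query:
SELECT c.id, p.name, c.sales FROM authors p JOIN novels c ON c.author_id = p.id

Result:
id | name   | sales
---+--------+------
1  | Borges | 21524
2  | Austen | 58369
3  | Atwood | 70588
4  | Atwood | 35246
5  | Borges | 37180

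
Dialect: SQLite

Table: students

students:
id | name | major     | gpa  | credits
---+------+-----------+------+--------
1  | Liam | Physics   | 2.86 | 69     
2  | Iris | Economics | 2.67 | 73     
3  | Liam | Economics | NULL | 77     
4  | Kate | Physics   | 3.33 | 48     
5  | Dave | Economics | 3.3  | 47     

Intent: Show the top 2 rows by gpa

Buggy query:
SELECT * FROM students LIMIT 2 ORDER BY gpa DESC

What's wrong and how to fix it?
Bug: ORDER BY cannot follow LIMIT; LIMIT is the final clause

Fix: Swap the clauses: ORDER BY first, then LIMIT

Corrected query:
SELECT * FROM students ORDER BY gpa DESC LIMIT 2

Result:
id | name | major     | gpa  | credits
---+------+-----------+------+--------
4  | Kate | Physics   | 3.33 | 48     
5  | Dave | Economics | 3.3  | 47     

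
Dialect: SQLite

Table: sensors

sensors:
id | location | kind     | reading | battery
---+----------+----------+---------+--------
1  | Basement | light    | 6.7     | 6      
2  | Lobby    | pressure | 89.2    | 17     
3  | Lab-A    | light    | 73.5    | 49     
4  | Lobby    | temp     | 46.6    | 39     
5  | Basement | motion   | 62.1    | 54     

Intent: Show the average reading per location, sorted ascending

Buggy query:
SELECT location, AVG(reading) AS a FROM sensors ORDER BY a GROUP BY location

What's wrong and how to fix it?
Bug: ORDER BY appears before GROUP BY; SQL clause order requires GROUP BY first

Fix: Move ORDER BY to the end, after GROUP BY

Corrected query:
SELECT location, AVG(reading) AS a FROM sensors GROUP BY location ORDER BY a

Result:
location | a   
---------+-----
Basement | 34.4
Lobby    | 67.9
Lab-A    | 73.5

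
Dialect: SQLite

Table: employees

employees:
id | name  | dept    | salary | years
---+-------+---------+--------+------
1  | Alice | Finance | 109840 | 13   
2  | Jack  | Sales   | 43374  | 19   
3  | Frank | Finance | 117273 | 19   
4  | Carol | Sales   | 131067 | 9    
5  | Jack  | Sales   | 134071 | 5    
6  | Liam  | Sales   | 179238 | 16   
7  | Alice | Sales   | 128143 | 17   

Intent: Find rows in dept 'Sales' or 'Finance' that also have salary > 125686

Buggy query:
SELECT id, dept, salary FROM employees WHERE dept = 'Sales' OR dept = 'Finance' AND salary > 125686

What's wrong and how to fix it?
Bug: Without parentheses, AND is evaluated before OR, so the salary filter only applies to the 'Finance' branch

Fix: Add parentheses around the OR so the AND applies to both alternatives

Corrected query:
SELECT id, dept, salary FROM employees WHERE (dept = 'Sales' OR dept = 'Finance') AND salary > 125686

Result:
id | dept  | salary
---+-------+-------
4  | Sales | 131067
5  | Sales | 134071
6  | Sales | 179238
7  | Sales | 128143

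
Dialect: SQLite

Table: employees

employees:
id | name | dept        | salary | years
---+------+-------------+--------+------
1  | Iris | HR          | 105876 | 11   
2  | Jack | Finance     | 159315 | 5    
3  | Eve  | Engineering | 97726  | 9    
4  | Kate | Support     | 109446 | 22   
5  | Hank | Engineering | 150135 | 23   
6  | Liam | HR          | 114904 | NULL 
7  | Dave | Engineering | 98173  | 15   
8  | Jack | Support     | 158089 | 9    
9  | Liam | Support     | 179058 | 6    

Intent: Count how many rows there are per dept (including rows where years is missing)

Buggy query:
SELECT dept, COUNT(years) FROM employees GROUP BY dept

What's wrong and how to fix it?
Bug: COUNT(column) counts non-NULL values only; rows with NULL years aren't counted

Fix: Replace COUNT(years) with COUNT(*)

Corrected query:
SELECT dept, COUNT(*) FROM employees GROUP BY dept

Result:
dept        | COUNT(*)
------------+---------
Engineering | 3       
Finance     | 1       
HR          | 2       
Support     | 3       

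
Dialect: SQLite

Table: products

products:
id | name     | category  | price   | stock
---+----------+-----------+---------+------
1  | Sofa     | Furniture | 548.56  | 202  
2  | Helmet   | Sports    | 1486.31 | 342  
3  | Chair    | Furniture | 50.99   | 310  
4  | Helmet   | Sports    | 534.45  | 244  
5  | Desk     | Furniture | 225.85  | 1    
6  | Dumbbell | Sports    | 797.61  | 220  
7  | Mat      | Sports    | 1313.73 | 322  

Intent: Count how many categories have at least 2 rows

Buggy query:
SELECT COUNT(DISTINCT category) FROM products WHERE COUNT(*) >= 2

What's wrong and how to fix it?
Bug: WHERE filters individual rows, not groups, so a group-level COUNT is invalid there

Fix: Group first with HAVING COUNT(*) >= 2, then COUNT the resulting groups

Corrected query:
SELECT COUNT(*) FROM (SELECT category FROM products GROUP BY category HAVING COUNT(*) >= 2)

Result:
COUNT(*)
--------
2       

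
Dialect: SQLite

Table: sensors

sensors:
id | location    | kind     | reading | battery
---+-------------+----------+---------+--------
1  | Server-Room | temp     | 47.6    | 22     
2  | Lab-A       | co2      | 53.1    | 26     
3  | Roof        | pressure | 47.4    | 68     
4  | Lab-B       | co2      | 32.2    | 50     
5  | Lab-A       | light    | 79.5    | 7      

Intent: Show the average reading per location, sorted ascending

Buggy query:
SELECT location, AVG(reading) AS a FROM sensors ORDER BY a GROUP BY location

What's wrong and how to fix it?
Bug: GROUP BY must precede ORDER BY

Fix: Move ORDER BY to the end, after GROUP BY

Corrected query:
SELECT location, AVG(reading) AS a FROM sensors GROUP BY location ORDER BY a

Result:
location    | a   
------------+-----
Lab-B       | 32.2
Roof        | 47.4
Server-Room | 47.6
Lab-A       | 66.3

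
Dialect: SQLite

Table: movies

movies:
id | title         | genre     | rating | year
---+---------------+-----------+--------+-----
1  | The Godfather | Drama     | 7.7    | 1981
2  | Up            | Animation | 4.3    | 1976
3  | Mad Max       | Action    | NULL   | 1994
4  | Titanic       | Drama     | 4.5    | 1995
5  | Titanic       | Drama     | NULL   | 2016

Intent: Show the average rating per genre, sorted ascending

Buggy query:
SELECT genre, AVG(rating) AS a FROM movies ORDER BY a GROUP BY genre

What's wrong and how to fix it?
Bug: GROUP BY must precede ORDER BY

Fix: Reorder: SELECT … FROM … GROUP BY … ORDER BY …

Corrected query:
SELECT genre, AVG(rating) AS a FROM movies GROUP BY genre ORDER BY a

Result:
genre     | a   
----------+-----
Action    | NULL
Animation | 4.3 
Drama     | 6.1 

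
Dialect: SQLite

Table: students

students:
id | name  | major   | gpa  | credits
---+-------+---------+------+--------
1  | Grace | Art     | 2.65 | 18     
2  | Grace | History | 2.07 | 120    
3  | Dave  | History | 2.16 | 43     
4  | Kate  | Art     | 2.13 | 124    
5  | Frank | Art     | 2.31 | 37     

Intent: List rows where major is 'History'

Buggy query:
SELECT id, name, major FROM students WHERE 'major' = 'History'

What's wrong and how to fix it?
Bug: 'major' in single quotes is a string literal, not the column; the comparison is literal-vs-literal and never true

Fix: Reference the column as major without single quotes

Corrected query:
SELECT id, name, major FROM students WHERE major = 'History'

Result:
id | name  | major  
---+-------+--------
2  | Grace | History
3  | Dave  | History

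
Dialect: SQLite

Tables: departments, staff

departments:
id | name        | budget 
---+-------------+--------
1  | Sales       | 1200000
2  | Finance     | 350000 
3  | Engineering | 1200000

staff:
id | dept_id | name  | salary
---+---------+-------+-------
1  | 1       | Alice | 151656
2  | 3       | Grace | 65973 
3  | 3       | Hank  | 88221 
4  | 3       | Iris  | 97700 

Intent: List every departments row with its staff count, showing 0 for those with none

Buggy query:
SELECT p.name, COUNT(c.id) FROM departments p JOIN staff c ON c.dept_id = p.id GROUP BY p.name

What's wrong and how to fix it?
Bug: An inner join excludes parents with zero children

Fix: Switch to LEFT JOIN to retain unmatched parent rows

Corrected query:
SELECT p.name, COUNT(c.id) FROM departments p LEFT JOIN staff c ON c.dept_id = p.id GROUP BY p.name

Result:
name        | COUNT(c.id)
------------+------------
Engineering | 3          
Finance     | 0          
Sales       | 1          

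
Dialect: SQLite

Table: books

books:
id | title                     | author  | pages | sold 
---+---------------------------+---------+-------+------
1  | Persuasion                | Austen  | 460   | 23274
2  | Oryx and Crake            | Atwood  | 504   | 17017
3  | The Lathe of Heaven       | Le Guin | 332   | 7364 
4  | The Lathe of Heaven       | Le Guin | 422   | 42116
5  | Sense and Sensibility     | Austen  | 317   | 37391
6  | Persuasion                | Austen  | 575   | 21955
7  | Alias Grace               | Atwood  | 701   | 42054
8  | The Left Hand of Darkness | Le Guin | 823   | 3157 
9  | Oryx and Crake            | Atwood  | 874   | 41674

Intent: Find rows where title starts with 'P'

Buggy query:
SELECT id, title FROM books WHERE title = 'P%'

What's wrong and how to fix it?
Bug: '=' compares the literal string including the % character; pattern matching needs LIKE

Fix: Replace '=' with LIKE so 'P%' is treated as a pattern

Corrected query:
SELECT id, title FROM books WHERE title LIKE 'P%'

Result:
id | title     
---+-----------
1  | Persuasion
6  | Persuasion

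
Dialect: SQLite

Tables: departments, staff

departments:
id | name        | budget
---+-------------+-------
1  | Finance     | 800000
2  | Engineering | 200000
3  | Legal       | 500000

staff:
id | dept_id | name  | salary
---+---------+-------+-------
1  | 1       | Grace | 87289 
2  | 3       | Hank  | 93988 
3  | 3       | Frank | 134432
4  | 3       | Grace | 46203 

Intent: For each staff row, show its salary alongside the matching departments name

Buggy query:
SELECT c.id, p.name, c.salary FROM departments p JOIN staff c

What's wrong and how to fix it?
Bug: JOIN with no ON clause produces a cartesian product; every staff row pairs with every departments row

Fix: Specify the join condition linking the foreign key to the parent id

Corrected query:
SELECT c.id, p.name, c.salary FROM departments p JOIN staff c ON c.dept_id = p.id

Result:
id | name    | salary
---+---------+-------
1  | Finance | 87289 
2  | Legal   | 93988 
3  | Legal   | 134432
4  | Legal   | 46203 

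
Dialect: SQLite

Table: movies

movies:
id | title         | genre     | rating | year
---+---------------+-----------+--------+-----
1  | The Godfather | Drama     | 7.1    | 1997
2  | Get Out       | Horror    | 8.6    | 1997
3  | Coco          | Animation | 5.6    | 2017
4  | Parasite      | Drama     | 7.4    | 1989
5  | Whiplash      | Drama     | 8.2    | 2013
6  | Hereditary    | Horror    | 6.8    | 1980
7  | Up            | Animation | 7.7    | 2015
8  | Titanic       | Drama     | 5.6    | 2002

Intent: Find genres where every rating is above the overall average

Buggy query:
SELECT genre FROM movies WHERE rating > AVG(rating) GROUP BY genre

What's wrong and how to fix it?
Bug: WHERE evaluates per row before aggregation, so AVG() is unavailable

Fix: Compute the overall average in a scalar subquery and compare each group's MIN against it in HAVING

Corrected query:
SELECT genre FROM movies GROUP BY genre HAVING MIN(rating) > (SELECT AVG(rating) FROM movies)

Result:
(no rows)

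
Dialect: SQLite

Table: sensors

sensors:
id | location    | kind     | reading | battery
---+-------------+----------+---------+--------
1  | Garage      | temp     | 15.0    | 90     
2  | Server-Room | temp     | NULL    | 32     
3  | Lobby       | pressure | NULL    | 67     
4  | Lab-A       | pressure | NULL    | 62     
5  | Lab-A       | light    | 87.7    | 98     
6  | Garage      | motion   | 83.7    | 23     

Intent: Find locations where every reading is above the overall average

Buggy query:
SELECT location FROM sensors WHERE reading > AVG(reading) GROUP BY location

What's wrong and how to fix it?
Bug: AVG() is an aggregate; it can't sit directly in WHERE

Fix: Use a subquery for AVG and a HAVING MIN(...) filter so the condition holds for every row in the group

Corrected query:
SELECT location FROM sensors GROUP BY location HAVING MIN(reading) > (SELECT AVG(reading) FROM sensors)

Result:
location
--------
Lab-A   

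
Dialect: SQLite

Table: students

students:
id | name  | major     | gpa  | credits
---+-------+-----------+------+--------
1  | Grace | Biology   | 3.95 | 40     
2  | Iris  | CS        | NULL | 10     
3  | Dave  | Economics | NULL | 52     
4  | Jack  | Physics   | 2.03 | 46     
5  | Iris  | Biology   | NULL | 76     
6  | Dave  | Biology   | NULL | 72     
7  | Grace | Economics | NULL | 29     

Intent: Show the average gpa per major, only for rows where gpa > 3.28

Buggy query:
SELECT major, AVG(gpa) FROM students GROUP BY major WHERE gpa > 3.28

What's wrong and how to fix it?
Bug: Row-level WHERE must come before GROUP BY in the clause order

Fix: Move the WHERE clause before GROUP BY

Corrected query:
SELECT major, AVG(gpa) FROM students WHERE gpa > 3.28 GROUP BY major

Result:
major   | AVG(gpa)
--------+---------
Biology | 3.95    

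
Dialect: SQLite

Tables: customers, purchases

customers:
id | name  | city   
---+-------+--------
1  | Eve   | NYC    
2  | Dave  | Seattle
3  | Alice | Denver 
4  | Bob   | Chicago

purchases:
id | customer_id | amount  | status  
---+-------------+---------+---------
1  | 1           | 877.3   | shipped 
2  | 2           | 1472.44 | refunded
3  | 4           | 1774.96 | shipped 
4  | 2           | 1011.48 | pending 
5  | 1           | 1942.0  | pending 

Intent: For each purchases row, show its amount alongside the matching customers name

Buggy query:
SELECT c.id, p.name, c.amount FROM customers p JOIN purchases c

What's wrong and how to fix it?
Bug: JOIN with no ON clause produces a cartesian product; every purchases row pairs with every customers row

Fix: Add ON c.customer_id = p.id to the JOIN

Corrected query:
SELECT c.id, p.name, c.amount FROM customers p JOIN purchases c ON c.customer_id = p.id

Result:
id | name | amount 
---+------+--------
1  | Eve  | 877.3  
2  | Dave | 1472.44
3  | Bob  | 1774.96
4  | Dave | 1011.48
5  | Eve  | 1942   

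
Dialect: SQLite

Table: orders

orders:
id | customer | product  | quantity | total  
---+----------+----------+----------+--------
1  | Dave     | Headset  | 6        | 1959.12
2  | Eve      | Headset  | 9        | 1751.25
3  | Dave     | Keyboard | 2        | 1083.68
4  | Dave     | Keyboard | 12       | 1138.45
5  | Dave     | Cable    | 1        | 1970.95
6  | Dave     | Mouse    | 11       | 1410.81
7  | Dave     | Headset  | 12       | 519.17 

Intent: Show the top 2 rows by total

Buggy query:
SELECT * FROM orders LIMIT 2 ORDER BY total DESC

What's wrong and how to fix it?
Bug: LIMIT must come after ORDER BY

Fix: Sort with ORDER BY, then apply LIMIT

Corrected query:
SELECT * FROM orders ORDER BY total DESC LIMIT 2

Result:
id | customer | product | quantity | total  
---+----------+---------+----------+--------
5  | Dave     | Cable   | 1        | 1970.95
1  | Dave     | Headset | 6        | 1959.12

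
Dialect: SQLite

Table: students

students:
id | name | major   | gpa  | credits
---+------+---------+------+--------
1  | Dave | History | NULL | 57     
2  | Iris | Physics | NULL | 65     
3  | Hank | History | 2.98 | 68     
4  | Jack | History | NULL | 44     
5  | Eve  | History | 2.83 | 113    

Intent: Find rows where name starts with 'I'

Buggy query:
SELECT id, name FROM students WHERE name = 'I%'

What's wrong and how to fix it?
Bug: '=' compares the literal string including the % character; pattern matching needs LIKE

Fix: Replace '=' with LIKE so 'I%' is treated as a pattern

Corrected query:
SELECT id, name FROM students WHERE name LIKE 'I%'

Result:
id | name
---+-----
2  | Iris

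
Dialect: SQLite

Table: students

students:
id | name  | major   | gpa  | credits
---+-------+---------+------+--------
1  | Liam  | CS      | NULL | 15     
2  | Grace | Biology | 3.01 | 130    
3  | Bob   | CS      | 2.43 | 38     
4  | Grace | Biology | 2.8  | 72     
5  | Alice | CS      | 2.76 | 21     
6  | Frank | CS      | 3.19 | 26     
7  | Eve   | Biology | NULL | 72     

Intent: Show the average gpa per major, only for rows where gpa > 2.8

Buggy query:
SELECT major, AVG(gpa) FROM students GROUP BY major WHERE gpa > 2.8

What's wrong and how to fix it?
Bug: Row-level WHERE must come before GROUP BY in the clause order

Fix: Move the WHERE clause before GROUP BY

Corrected query:
SELECT major, AVG(gpa) FROM students WHERE gpa > 2.8 GROUP BY major

Result:
major   | AVG(gpa)
--------+---------
Biology | 3.01    
CS      | 3.19    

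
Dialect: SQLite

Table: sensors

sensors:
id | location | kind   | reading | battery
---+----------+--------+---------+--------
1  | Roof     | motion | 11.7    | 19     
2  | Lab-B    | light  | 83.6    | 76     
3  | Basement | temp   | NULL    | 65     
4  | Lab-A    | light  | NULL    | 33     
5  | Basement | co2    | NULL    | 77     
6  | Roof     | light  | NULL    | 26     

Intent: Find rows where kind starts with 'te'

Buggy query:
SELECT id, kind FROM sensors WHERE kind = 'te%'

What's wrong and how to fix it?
Bug: '=' compares the literal string including the % character; pattern matching needs LIKE

Fix: Use LIKE for wildcard pattern matching

Corrected query:
SELECT id, kind FROM sensors WHERE kind LIKE 'te%'

Result:
id | kind
---+-----
3  | temp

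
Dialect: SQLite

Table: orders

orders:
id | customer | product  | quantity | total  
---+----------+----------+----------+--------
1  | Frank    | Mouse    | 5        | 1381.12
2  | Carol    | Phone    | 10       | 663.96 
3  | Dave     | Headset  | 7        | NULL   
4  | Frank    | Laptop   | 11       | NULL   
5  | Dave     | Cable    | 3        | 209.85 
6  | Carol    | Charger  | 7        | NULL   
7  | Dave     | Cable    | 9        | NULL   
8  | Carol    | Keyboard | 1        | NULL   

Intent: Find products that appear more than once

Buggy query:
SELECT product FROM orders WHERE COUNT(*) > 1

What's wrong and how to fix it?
Bug: COUNT(*) is an aggregate and cannot be used in WHERE

Fix: GROUP BY product, then filter groups with HAVING COUNT(*) > 1

Corrected query:
SELECT product FROM orders GROUP BY product HAVING COUNT(*) > 1

Result:
product
-------
Cable  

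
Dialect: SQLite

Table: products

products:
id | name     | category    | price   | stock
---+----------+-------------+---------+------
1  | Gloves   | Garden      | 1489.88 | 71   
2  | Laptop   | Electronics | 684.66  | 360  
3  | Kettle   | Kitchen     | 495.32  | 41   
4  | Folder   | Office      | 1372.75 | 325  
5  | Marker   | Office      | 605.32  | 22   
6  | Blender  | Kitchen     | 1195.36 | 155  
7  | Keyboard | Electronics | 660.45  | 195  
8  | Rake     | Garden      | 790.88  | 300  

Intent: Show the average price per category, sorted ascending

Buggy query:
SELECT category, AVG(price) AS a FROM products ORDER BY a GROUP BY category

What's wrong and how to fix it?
Bug: ORDER BY appears before GROUP BY; SQL clause order requires GROUP BY first

Fix: Reorder: SELECT … FROM … GROUP BY … ORDER BY …

Corrected query:
SELECT category, AVG(price) AS a FROM products GROUP BY category ORDER BY a

Result:
category    | a      
------------+--------
Electronics | 672.555
Kitchen     | 845.34 
Office      | 989.035
Garden      | 1140.38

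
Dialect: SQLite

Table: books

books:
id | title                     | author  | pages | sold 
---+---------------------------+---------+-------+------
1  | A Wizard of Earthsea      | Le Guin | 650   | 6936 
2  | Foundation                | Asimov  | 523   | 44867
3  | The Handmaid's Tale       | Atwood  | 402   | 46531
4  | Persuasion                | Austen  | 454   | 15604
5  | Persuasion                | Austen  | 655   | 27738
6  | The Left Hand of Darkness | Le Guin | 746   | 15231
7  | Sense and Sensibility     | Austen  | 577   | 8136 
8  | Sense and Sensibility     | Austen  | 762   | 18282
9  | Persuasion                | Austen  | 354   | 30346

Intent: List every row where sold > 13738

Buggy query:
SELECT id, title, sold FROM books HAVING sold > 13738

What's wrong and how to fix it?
Bug: This is a non-aggregate query (no GROUP BY, no aggregates), so in SQLite the HAVING clause is invalid here; a row-level condition belongs in WHERE

Fix: Use WHERE for row-level filtering

Corrected query:
SELECT id, title, sold FROM books WHERE sold > 13738

Result:
id | title                     | sold 
---+---------------------------+------
2  | Foundation                | 44867
3  | The Handmaid's Tale       | 46531
4  | Persuasion                | 15604
5  | Persuasion                | 27738
6  | The Left Hand of Darkness | 15231
8  | Sense and Sensibility     | 18282
9  | Persuasion                | 30346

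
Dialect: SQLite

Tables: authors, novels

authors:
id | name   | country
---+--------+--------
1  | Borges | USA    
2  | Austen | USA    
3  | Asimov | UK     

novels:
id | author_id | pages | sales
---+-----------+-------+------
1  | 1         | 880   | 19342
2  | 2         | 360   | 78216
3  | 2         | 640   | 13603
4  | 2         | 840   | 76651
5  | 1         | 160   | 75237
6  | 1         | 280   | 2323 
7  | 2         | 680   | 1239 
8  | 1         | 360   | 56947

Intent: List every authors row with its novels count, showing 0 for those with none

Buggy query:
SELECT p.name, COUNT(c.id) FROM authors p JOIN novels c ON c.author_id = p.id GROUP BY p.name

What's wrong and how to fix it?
Bug: INNER JOIN drops authors rows that have no matching novels rows

Fix: Switch to LEFT JOIN to retain unmatched parent rows

Corrected query:
SELECT p.name, COUNT(c.id) FROM authors p LEFT JOIN novels c ON c.author_id = p.id GROUP BY p.name

Result:
name   | COUNT(c.id)
-------+------------
Asimov | 0          
Austen | 4          
Borges | 4          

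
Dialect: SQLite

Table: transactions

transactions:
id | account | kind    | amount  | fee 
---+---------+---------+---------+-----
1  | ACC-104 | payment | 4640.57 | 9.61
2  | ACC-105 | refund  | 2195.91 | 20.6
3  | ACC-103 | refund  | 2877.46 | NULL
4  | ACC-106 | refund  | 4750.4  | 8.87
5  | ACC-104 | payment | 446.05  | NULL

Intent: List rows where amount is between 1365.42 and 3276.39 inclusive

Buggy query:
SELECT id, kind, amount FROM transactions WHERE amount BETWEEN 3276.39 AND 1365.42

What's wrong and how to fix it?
Bug: The bounds are reversed; BETWEEN a AND b requires a <= b to match anything

Fix: Write BETWEEN 1365.42 AND 3276.39

Corrected query:
SELECT id, kind, amount FROM transactions WHERE amount BETWEEN 1365.42 AND 3276.39

Result:
id | kind   | amount 
---+--------+--------
2  | refund | 2195.91
3  | refund | 2877.46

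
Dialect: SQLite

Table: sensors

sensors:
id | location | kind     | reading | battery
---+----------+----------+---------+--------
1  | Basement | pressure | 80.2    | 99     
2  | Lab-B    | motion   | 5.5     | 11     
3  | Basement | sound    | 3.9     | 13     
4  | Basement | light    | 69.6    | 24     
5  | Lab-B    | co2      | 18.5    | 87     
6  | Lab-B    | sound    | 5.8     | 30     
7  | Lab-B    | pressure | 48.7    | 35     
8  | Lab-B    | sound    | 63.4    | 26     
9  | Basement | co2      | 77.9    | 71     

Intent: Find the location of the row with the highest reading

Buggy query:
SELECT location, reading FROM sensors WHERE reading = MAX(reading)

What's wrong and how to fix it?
Bug: WHERE is evaluated per row; an aggregate over the whole table isn't defined there

Fix: Wrap MAX in a scalar subquery so WHERE compares against a single value

Corrected query:
SELECT location, reading FROM sensors WHERE reading = (SELECT MAX(reading) FROM sensors)

Result:
location | reading
---------+--------
Basement | 80.2   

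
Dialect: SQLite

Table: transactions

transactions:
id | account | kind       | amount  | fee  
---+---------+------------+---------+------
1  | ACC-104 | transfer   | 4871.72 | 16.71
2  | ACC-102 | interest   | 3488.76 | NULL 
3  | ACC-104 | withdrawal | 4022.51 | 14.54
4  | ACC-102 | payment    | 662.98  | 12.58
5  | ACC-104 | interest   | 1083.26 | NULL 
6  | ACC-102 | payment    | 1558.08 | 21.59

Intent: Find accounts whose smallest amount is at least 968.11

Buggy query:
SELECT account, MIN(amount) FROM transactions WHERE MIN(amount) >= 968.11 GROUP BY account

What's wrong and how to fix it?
Bug: Aggregates like MIN are computed per group after WHERE runs

Fix: Replace WHERE with HAVING after the GROUP BY

Corrected query:
SELECT account, MIN(amount) FROM transactions GROUP BY account HAVING MIN(amount) >= 968.11

Result:
account | MIN(amount)
--------+------------
ACC-104 | 1083.26    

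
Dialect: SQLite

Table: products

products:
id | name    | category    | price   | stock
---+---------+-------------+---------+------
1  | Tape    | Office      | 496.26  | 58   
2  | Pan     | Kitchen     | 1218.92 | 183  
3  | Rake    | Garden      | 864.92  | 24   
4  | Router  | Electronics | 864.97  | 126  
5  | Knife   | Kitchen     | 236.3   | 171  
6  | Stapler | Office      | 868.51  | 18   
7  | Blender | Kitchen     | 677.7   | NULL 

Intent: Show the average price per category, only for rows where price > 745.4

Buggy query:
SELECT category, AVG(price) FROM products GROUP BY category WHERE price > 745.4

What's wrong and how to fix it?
Bug: Row-level WHERE must come before GROUP BY in the clause order

Fix: Place WHERE between FROM and GROUP BY

Corrected query:
SELECT category, AVG(price) FROM products WHERE price > 745.4 GROUP BY category

Result:
category    | AVG(price)
------------+-----------
Electronics | 864.97    
Garden      | 864.92    
Kitchen     | 1218.92   
Office      | 868.51    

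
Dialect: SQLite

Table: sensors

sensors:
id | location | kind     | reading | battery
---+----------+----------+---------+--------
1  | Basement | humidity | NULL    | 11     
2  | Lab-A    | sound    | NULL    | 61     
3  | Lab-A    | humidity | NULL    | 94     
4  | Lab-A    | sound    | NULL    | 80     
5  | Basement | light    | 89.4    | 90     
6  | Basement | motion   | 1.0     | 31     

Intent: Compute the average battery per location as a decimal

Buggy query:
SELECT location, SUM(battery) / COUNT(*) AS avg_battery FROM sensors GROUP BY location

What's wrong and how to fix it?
Bug: Both operands are integers, so '/' performs integer division and truncates

Fix: Multiply by 1.0 (or CAST to REAL) to force floating-point division

Corrected query:
SELECT location, SUM(battery) * 1.0 / COUNT(*) AS avg_battery FROM sensors GROUP BY location

Result:
location | avg_battery
---------+------------
Basement | 44         
Lab-A    | 78.333333  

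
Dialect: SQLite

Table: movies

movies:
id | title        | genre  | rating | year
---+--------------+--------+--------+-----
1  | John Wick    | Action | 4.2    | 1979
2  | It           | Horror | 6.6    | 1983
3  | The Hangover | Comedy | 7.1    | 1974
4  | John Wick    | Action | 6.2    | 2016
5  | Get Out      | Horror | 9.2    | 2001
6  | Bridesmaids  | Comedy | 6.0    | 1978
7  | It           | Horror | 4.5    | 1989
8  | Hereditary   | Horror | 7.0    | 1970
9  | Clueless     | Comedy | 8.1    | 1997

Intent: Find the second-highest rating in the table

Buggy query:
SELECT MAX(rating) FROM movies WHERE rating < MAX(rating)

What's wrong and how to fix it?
Bug: The inner MAX is an aggregate inside WHERE, which is not allowed

Fix: Put the inner MAX in a scalar subquery

Corrected query:
SELECT MAX(rating) FROM movies WHERE rating < (SELECT MAX(rating) FROM movies)

Result:
MAX(rating)
-----------
8.1        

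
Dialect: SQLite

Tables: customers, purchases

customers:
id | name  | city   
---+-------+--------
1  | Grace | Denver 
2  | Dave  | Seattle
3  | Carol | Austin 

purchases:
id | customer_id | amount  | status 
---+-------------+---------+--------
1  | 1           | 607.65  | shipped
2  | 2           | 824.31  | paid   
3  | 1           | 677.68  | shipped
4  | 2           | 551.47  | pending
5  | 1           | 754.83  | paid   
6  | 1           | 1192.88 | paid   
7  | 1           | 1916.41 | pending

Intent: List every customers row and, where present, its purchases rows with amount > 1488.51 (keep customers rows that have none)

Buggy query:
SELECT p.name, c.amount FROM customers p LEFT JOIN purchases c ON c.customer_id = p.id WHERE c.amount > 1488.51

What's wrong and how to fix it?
Bug: A WHERE condition on the right-hand table after LEFT JOIN drops unmatched parents

Fix: Put 'c.amount > 1488.51' in the JOIN's ON clause instead of WHERE

Corrected query:
SELECT p.name, c.amount FROM customers p LEFT JOIN purchases c ON c.customer_id = p.id AND c.amount > 1488.51

Result:
name  | amount 
------+--------
Grace | 1916.41
Dave  | NULL   
Carol | NULL   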